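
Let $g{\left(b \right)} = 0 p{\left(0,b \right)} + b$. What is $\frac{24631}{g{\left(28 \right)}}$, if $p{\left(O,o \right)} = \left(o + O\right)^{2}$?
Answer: $\frac{24631}{28} \approx 879.68$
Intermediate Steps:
$p{\left(O,o \right)} = \left(O + o\right)^{2}$
$g{\left(b \right)} = b$ ($g{\left(b \right)} = 0 \left(0 + b\right)^{2} + b = 0 b^{2} + b = 0 + b = b$)
$\frac{24631}{g{\left(28 \right)}} = \frac{24631}{28}$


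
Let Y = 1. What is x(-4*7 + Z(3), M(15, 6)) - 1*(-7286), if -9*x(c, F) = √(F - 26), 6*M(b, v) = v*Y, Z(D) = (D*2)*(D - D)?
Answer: 7286 - 5*I/9 ≈ 7286.0 - 0.55556*I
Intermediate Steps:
Z(D) = 0 (Z(D) = (2*D)*0 = 0)
M(b, v) = v/6 (M(b, v) = (v*1)/6 = v/6)
x(c, F) = -√(-26 + F)/9 (x(c, F) = -√(F - 26)/9 = -√(-26 + F)/9)
x(-4*7 + Z(3), M(15, 6)) - 1*(-7286) = -√(-26 + (⅙)*6)/9 - 1*(-7286) = -√(-26 + 1)/9 + 7286 = -5*I/9 + 7286 = 7286 - 5*I/9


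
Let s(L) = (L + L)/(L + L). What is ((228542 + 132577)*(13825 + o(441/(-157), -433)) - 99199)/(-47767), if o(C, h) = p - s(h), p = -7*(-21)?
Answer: -5045094350/47767 ≈ -1.0562e+5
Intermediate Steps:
p = 147
s(L) = 1 (s(L) = (2*L)/((2*L)) = (2*L)*(1/(2*L)) = 1)
o(C, h) = 146 (o(C, h) = 147 - 1*1 = 147 - 1 = 146)
((228542 + 132577)*(13825 + o(441/(-157), -433)) - 99199)/(-47767) = ((228542 + 132577)*(13825 + 146) - 99199)/(-47767) = (361119*13971 - 99199)*(-1/47767) = (5045193549 - 99199)*(-1/47767) = 5045094350*(-1/47767) = -5045094350/47767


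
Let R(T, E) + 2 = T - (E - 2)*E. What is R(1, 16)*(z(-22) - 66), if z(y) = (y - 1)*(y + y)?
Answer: -212850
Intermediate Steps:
z(y) = 2*y*(-1 + y) (z(y) = (-1 + y)*(2*y) = 2*y*(-1 + y))
R(T, E) = -2 + T - E*(-2 + E) (R(T, E) = -2 + (T - (E - 2)*E) = -2 + (T - (-2 + E)*E) = -2 + (T - E*(-2 + E)) = -2 + T - E*(-2 + E))
R(1, 16)*(z(-22) - 66) = (-2 + 1 - 1*16² + 2*16)*(2*(-22)*(-1 - 22) - 66) = (-2 + 1 - 1*256 + 32)*(2*(-22)*(-23) - 66) = (-2 + 1 - 256 + 32)*(1012 - 66) = -225*946 = -212850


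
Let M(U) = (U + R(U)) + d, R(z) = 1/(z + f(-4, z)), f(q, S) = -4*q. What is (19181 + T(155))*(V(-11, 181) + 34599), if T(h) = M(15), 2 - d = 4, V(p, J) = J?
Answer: 20694621700/31 ≈ 6.6757e+8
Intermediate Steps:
d = -2 (d = 2 - 1*4 = 2 - 4 = -2)
R(z) = 1/(16 + z) (R(z) = 1/(z - 4*(-4)) = 1/(z + 16) = 1/(16 + z))
M(U) = -2 + U + 1/(16 + U) (M(U) = (U + 1/(16 + U)) - 2 = -2 + U + 1/(16 + U))
T(h) = 404/31 (T(h) = (1 + (-2 + 15)*(16 + 15))/(16 + 15) = (1 + 13*31)/31 = (1 + 403)/31 = (1/31)*404 = 404/31)
(19181 + T(155))*(V(-11, 181) + 34599) = (19181 + 404/31)*(181 + 34599) = (595015/31)*34780 = 20694621700/31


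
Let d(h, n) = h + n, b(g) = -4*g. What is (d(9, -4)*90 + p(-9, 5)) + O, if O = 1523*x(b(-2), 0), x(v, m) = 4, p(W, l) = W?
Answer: 6533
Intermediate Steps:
O = 6092 (O = 1523*4 = 6092)
(d(9, -4)*90 + p(-9, 5)) + O = ((9 - 4)*90 - 9) + 6092 = (5*90 - 9) + 6092 = (450 - 9) + 6092 = 441 + 6092 = 6533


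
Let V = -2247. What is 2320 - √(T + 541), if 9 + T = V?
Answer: 2320 - 7*I*√35 ≈ 2320.0 - 41.413*I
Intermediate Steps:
T = -2256 (T = -9 - 2247 = -2256)
2320 - √(T + 541) = 2320 - √(-2256 + 541) = 2320 - √(-1715) = 2320 - 7*I*√35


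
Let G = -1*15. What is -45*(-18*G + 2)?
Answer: -12240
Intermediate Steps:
G = -15
-45*(-18*G + 2) = -45*(-18*(-15) + 2) = -45*(270 + 2) = -45*272 = -12240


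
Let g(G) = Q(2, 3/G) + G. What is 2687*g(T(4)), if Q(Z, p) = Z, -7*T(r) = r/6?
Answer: 107480/21 ≈ 5118.1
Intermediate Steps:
T(r) = -r/42 (T(r) = -r/(7*6) = -r/42)
g(G) = 2 + G
2687*g(T(4)) = 2687*(2 - 1/42*4) = 2687*(2 - 2/21) = 2687*(40/21) = 107480/21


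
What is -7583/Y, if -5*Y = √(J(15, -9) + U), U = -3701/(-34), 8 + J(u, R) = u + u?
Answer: 37915*√151266/4449 ≈ 3314.5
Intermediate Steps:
J(u, R) = -8 + 2*u (J(u, R) = -8 + (u + u) = -8 + 2*u)
U = 3701/34 (U = -3701*(-1/34) = 3701/34 ≈ 108.85)
Y = -√151266/170 (Y = -√((-8 + 2*15) + 3701/34)/5 = -√((-8 + 30) + 3701/34)/5 = -√(22 + 3701/34)/5 = -√151266/170 ≈ -2.2878)
-7583/Y = -7583*(-5*√151266/4449) = -(-37915)*√151266/4449 = 37915*√151266/4449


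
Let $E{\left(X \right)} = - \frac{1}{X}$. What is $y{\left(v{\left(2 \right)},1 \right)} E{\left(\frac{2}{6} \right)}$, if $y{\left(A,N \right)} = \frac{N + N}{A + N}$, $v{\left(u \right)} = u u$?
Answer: $- \frac{6}{5} \approx -1.2$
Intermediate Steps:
$v{\left(u \right)} = u^{2}$
$y{\left(A,N \right)} = \frac{2 N}{A + N}$
$y{\left(v{\left(2 \right)},1 \right)} E{\left(\frac{2}{6} \right)} = 2 \cdot 1 \frac{1}{2^{2} + 1} \left(- \frac{1}{2 \cdot \frac{1}{6}}\right) = 2 \cdot 1 \frac{1}{4 + 1} \left(- \frac{1}{2 \cdot \frac{1}{6}}\right) = 2 \cdot 1 \cdot \frac{1}{5} \left(- \frac{1}{\frac{1}{3}}\right) = 2 \cdot 1 \cdot \frac{1}{5} \left(\left(-1\right) 3\right) = \frac{2}{5} \left(-3\right) = - \frac{6}{5}$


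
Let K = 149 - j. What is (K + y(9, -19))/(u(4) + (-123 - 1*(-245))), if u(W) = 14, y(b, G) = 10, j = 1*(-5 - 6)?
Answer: 5/4 ≈ 1.2500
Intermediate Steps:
j = -11 (j = 1*(-11) = -11)
K = 160 (K = 149 - 1*(-11) = 149 + 11 = 160)
(K + y(9, -19))/(u(4) + (-123 - 1*(-245))) = (160 + 10)/(14 + (-123 - 1*(-245))) = 170/(14 + (-123 + 245)) = 170/(14 + 122) = 170/136 = 170*(1/136) = 5/4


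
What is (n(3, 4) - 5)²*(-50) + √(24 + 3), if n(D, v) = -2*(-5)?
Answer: -1250 + 3*√3 ≈ -1244.8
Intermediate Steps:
n(D, v) = 10
(n(3, 4) - 5)²*(-50) + √(24 + 3) = (10 - 5)²*(-50) + √(24 + 3) = 5²*(-50) + √27 = 25*(-50) + 3*√3 = -1250 + 3*√3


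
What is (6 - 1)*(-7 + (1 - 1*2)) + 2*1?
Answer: -38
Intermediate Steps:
(6 - 1)*(-7 + (1 - 1*2)) + 2*1 = 5*(-7 + (1 - 2)) + 2 = 5*(-7 - 1) + 2 = 5*(-8) + 2 = -40 + 2 = -38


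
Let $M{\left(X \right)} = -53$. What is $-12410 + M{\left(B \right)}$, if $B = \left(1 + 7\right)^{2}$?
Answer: $-12463$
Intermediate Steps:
$B = 64$ ($B = 8^{2} = 64$)
$-12410 + M{\left(B \right)} = -12410 - 53 = -12463$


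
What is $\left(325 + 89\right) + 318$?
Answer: $732$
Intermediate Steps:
$\left(325 + 89\right) + 318 = 414 + 318 = 732$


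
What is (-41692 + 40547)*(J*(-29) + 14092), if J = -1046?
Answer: -50867770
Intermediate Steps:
(-41692 + 40547)*(J*(-29) + 14092) = (-41692 + 40547)*(-1046*(-29) + 14092) = -1145*(30334 + 14092) = -1145*44426 = -50867770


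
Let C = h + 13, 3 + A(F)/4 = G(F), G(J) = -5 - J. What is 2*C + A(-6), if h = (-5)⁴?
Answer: 1268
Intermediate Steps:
A(F) = -32 - 4*F (A(F) = -12 + 4*(-5 - F) = -12 + (-20 - 4*F) = -32 - 4*F)
h = 625
C = 638 (C = 625 + 13 = 638)
2*C + A(-6) = 2*638 + (-32 - 4*(-6)) = 1276 + (-32 + 24) = 1276 - 8 = 1268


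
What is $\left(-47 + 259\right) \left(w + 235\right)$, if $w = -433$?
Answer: $-41976$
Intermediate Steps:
$\left(-47 + 259\right) \left(w + 235\right) = \left(-47 + 259\right) \left(-433 + 235\right) = 212 \left(-198\right) = -41976$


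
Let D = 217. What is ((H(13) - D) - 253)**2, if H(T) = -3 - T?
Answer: 236196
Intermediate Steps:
((H(13) - D) - 253)**2 = (((-3 - 1*13) - 1*217) - 253)**2 = (((-3 - 13) - 217) - 253)**2 = ((-16 - 217) - 253)**2 = (-233 - 253)**2 = (-486)**2 = 236196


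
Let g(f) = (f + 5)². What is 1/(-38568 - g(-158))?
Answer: -1/61977 ≈ -1.6135e-5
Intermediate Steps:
g(f) = (5 + f)²
1/(-38568 - g(-158)) = 1/(-38568 - (5 - 158)²) = 1/(-38568 - 1*(-153)²) = 1/(-38568 - 1*23409) = 1/(-38568 - 23409) = 1/(-61977) = -1/61977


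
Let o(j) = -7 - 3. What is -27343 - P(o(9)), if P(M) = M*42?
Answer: -26923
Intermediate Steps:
o(j) = -10
P(M) = 42*M
-27343 - P(o(9)) = -27343 - 42*(-10) = -27343 - 1*(-420) = -27343 + 420 = -26923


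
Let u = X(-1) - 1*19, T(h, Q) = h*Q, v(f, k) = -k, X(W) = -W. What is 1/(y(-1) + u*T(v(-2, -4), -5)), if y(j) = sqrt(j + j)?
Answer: 180/64801 - I*sqrt(2)/129602 ≈ 0.0027777 - 1.0912e-5*I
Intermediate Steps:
y(j) = sqrt(2)*sqrt(j) (y(j) = sqrt(2*j) = sqrt(2)*sqrt(j))
T(h, Q) = Q*h
u = -18 (u = -1*(-1) - 1*19 = 1 - 19 = -18)
1/(y(-1) + u*T(v(-2, -4), -5)) = 1/(sqrt(2)*sqrt(-1) - (-90)*(-1*(-4))) = 1/(sqrt(2)*I - (-90)*4) = 1/(I*sqrt(2) - 18*(-20)) = 1/(I*sqrt(2) + 360) = 1/(360 + I*sqrt(2))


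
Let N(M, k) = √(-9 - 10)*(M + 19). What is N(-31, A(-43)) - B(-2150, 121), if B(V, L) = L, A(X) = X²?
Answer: -121 - 12*I*√19 ≈ -121.0 - 52.307*I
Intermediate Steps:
N(M, k) = I*√19*(19 + M) (N(M, k) = √(-19)*(19 + M) = (I*√19)*(19 + M) = I*√19*(19 + M))
N(-31, A(-43)) - B(-2150, 121) = I*√19*(19 - 31) - 1*121 = I*√19*(-12) - 121 = -12*I*√19 - 121 = -121 - 12*I*√19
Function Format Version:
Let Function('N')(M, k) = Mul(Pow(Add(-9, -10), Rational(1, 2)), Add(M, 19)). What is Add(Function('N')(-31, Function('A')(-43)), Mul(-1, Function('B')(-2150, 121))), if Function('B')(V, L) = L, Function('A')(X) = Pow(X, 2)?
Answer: Add(-121, Mul(-12, I, Pow(19, Rational(1, 2)))) ≈ Add(-121.00, Mul(-52.307, I))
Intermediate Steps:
Function('N')(M, k) = Mul(I, Pow(19, Rational(1, 2)), Add(19, M)) (Function('N')(M, k) = Mul(Pow(-19, Rational(1, 2)), Add(19, M)) = Mul(Mul(I, Pow(19, Rational(1, 2))), Add(19, M)) = Mul(I, Pow(19, Rational(1, 2)), Add(19, M)))
Add(Function('N')(-31, Function('A')(-43)), Mul(-1, Function('B')(-2150, 121))) = Add(Mul(I, Pow(19, Rational(1, 2)), Add(19, -31)), Mul(-1, 121)) = Add(Mul(I, Pow(19, Rational(1, 2)), -12), -121) = Add(Mul(-12, I, Pow(19, Rational(1, 2))), -121) = Add(-121, Mul(-12, I, Pow(19, Rational(1, 2))))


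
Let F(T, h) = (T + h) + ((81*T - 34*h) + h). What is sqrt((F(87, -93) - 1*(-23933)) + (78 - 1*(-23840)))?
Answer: sqrt(57961) ≈ 240.75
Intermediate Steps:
F(T, h) = -32*h + 82*T (F(T, h) = (T + h) + ((-34*h + 81*T) + h) = (T + h) + (-33*h + 81*T) = -32*h + 82*T)
sqrt((F(87, -93) - 1*(-23933)) + (78 - 1*(-23840))) = sqrt(((-32*(-93) + 82*87) - 1*(-23933)) + (78 - 1*(-23840))) = sqrt(((2976 + 7134) + 23933) + (78 + 23840)) = sqrt((10110 + 23933) + 23918) = sqrt(34043 + 23918) = sqrt(57961)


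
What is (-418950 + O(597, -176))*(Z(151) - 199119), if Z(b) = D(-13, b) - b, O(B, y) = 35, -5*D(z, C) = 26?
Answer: 83479370408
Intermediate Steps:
D(z, C) = -26/5 (D(z, C) = -⅕*26 = -26/5)
Z(b) = -26/5 - b
(-418950 + O(597, -176))*(Z(151) - 199119) = (-418950 + 35)*((-26/5 - 1*151) - 199119) = -418915*((-26/5 - 151) - 199119) = -418915*(-781/5 - 199119) = -418915*(-996376/5) = 83479370408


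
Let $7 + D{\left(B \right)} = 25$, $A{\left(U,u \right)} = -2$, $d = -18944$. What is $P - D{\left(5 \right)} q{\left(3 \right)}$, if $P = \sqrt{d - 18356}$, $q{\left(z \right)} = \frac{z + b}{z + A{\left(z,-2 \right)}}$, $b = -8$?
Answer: $90 + 10 i \sqrt{373} \approx 90.0 + 193.13 i$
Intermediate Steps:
$D{\left(B \right)} = 18$ ($D{\left(B \right)} = -7 + 25 = 18$)
$q{\left(z \right)} = \frac{-8 + z}{-2 + z}$ ($q{\left(z \right)} = \frac{z - 8}{z - 2} = \frac{-8 + z}{-2 + z}$)
$P = 10 i \sqrt{373}$ ($P = \sqrt{-18944 - 18356} = \sqrt{-37300} = 10 i \sqrt{373} \approx 193.13 i$)
$P - D{\left(5 \right)} q{\left(3 \right)} = 10 i \sqrt{373} - 18 \frac{-8 + 3}{-2 + 3} = 10 i \sqrt{373} - 18 \cdot 1^{-1} \left(-5\right) = 10 i \sqrt{373} - 18 \cdot 1 \left(-5\right) = 10 i \sqrt{373} - 18 \left(-5\right) = 10 i \sqrt{373} - -90 = 10 i \sqrt{373} + 90 = 90 + 10 i \sqrt{373}$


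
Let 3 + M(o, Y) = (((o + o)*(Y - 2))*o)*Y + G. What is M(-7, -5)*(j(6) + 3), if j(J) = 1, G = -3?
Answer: 13696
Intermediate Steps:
M(o, Y) = -6 + 2*Y*o**2*(-2 + Y) (M(o, Y) = -3 + ((((o + o)*(Y - 2))*o)*Y - 3) = -3 + ((((2*o)*(-2 + Y))*o)*Y - 3) = -3 + (((2*o*(-2 + Y))*o)*Y - 3) = -3 + ((2*o**2*(-2 + Y))*Y - 3) = -3 + (2*Y*o**2*(-2 + Y) - 3) = -3 + (-3 + 2*Y*o**2*(-2 + Y)) = -6 + 2*Y*o**2*(-2 + Y))
M(-7, -5)*(j(6) + 3) = (-6 - 4*(-5)*(-7)**2 + 2*(-5)**2*(-7)**2)*(1 + 3) = (-6 - 4*(-5)*49 + 2*25*49)*4 = (-6 + 980 + 2450)*4 = 3424*4 = 13696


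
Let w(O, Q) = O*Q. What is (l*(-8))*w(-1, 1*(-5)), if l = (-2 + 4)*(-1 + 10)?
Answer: -720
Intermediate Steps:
l = 18 (l = 2*9 = 18)
(l*(-8))*w(-1, 1*(-5)) = (18*(-8))*(-(-5)) = -(-144)*(-5) = -144*5 = -720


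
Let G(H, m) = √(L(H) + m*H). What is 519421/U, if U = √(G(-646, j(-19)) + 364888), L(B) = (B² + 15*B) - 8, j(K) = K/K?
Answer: 519421*√2/(2*√(182444 + √101743)) ≈ 859.13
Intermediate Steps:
j(K) = 1
L(B) = -8 + B² + 15*B
G(H, m) = √(-8 + H² + 15*H + H*m) (G(H, m) = √((-8 + H² + 15*H) + m*H) = √((-8 + H² + 15*H) + H*m) = √(-8 + H² + 15*H + H*m))
U = √(364888 + 2*√101743) (U = √(√(-8 + (-646)² + 15*(-646) - 646*1) + 364888) = √(√(-8 + 417316 - 9690 - 646) + 364888) = √(√406972 + 364888) = √(2*√101743 + 364888) = √(364888 + 2*√101743) ≈ 604.59)
519421/U = 519421/(√(364888 + 2*√101743)) = 519421/√(364888 + 2*√101743)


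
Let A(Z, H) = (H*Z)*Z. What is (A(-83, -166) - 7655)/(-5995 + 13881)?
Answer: -1151229/7886 ≈ -145.98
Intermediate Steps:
A(Z, H) = H*Z²
(A(-83, -166) - 7655)/(-5995 + 13881) = (-166*(-83)² - 7655)/(-5995 + 13881) = (-166*6889 - 7655)/7886 = (-1143574 - 7655)*(1/7886) = -1151229*1/7886 = -1151229/7886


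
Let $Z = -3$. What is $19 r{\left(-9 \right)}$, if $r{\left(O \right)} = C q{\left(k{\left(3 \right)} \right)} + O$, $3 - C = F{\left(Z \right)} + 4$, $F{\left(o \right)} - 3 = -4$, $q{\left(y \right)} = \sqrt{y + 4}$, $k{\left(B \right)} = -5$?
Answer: $-171$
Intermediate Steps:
$q{\left(y \right)} = \sqrt{4 + y}$
$F{\left(o \right)} = -1$ ($F{\left(o \right)} = 3 - 4 = -1$)
$C = 0$ ($C = 3 - \left(-1 + 4\right) = 3 - 3 = 0$)
$r{\left(O \right)} = O$ ($r{\left(O \right)} = 0 \sqrt{4 - 5} + O = 0 \sqrt{-1} + O = 0 i + O = 0 + O = O$)
$19 r{\left(-9 \right)} = 19 \left(-9\right) = -171$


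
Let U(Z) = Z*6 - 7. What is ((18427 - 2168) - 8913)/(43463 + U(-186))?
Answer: 3673/21170 ≈ 0.17350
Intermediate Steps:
U(Z) = -7 + 6*Z (U(Z) = 6*Z - 7 = -7 + 6*Z)
((18427 - 2168) - 8913)/(43463 + U(-186)) = ((18427 - 2168) - 8913)/(43463 + (-7 + 6*(-186))) = (16259 - 8913)/(43463 + (-7 - 1116)) = 7346/(43463 - 1123) = 7346/42340 = 7346*(1/42340) = 3673/21170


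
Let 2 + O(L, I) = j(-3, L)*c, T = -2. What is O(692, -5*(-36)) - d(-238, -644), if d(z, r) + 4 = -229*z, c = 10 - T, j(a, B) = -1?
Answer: -54512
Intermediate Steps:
c = 12 (c = 10 - 1*(-2) = 10 + 2 = 12)
d(z, r) = -4 - 229*z
O(L, I) = -14 (O(L, I) = -2 - 1*12 = -2 - 12 = -14)
O(692, -5*(-36)) - d(-238, -644) = -14 - (-4 - 229*(-238)) = -14 - (-4 + 54502) = -14 - 1*54498 = -14 - 54498 = -54512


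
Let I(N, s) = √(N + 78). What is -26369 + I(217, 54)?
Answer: -26369 + √295 ≈ -26352.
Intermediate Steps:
I(N, s) = √(78 + N)
-26369 + I(217, 54) = -26369 + √(78 + 217) = -26369 + √295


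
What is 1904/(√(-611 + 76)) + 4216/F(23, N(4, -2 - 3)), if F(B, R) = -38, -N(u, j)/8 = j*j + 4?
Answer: -2108/19 - 1904*I*√535/535 ≈ -110.95 - 82.317*I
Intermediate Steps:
N(u, j) = -32 - 8*j² (N(u, j) = -8*(j*j + 4) = -8*(j² + 4) = -8*(4 + j²) = -32 - 8*j²)
1904/(√(-611 + 76)) + 4216/F(23, N(4, -2 - 3)) = 1904/(√(-611 + 76)) + 4216/(-38) = 1904/(√(-535)) + 4216*(-1/38) = 1904/((I*√535)) - 2108/19 = 1904*(-I*√535/535) - 2108/19 = -1904*I*√535/535 - 2108/19 = -2108/19 - 1904*I*√535/535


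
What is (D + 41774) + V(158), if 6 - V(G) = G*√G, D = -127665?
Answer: -85885 - 158*√158 ≈ -87871.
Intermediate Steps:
V(G) = 6 - G^(3/2) (V(G) = 6 - G*√G = 6 - G^(3/2))
(D + 41774) + V(158) = (-127665 + 41774) + (6 - 158^(3/2)) = -85891 + (6 - 158*√158) = -85885 - 158*√158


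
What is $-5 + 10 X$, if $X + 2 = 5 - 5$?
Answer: $-25$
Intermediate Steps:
$X = -2$ ($X = -2 + \left(5 - 5\right) = -2 + 0 = -2$)
$-5 + 10 X = -5 + 10 \left(-2\right) = -5 - 20 = -25$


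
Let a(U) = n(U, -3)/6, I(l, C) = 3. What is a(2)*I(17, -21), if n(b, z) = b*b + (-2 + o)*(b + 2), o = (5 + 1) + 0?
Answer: 10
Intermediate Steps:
o = 6 (o = 6 + 0 = 6)
n(b, z) = 8 + b² + 4*b (n(b, z) = b*b + (-2 + 6)*(b + 2) = b² + 4*(2 + b) = b² + (8 + 4*b) = 8 + b² + 4*b)
a(U) = 4/3 + U²/6 + 2*U/3 (a(U) = (8 + U² + 4*U)/6 = (8 + U² + 4*U)*(⅙) = 4/3 + U²/6 + 2*U/3)
a(2)*I(17, -21) = (4/3 + (⅙)*2² + (⅔)*2)*3 = (4/3 + (⅙)*4 + 4/3)*3 = (4/3 + ⅔ + 4/3)*3 = (10/3)*3 = 10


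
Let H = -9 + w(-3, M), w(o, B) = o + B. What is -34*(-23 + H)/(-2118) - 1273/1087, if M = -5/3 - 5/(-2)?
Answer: -11876837/6906798 ≈ -1.7196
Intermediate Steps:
M = ⅚ (M = -5*⅓ - 5*(-½) = -5/3 + 5/2 = ⅚ ≈ 0.83333)
w(o, B) = B + o
H = -67/6 (H = -9 + (⅚ - 3) = -9 - 13/6 = -67/6 ≈ -11.167)
-34*(-23 + H)/(-2118) - 1273/1087 = -34*(-23 - 67/6)/(-2118) - 1273/1087 = -34*(-205/6)*(-1/2118) - 1273*1/1087 = (3485/3)*(-1/2118) - 1273/1087 = -3485/6354 - 1273/1087 = -11876837/6906798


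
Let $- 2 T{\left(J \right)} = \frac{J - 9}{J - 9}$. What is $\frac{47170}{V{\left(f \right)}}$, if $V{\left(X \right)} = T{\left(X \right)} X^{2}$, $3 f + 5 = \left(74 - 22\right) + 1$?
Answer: $- \frac{23585}{64} \approx -368.52$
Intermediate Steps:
$T{\left(J \right)} = - \frac{1}{2}$ ($T{\left(J \right)} = - \frac{\left(J - 9\right) \frac{1}{J - 9}}{2} = - \frac{\left(-9 + J\right) \frac{1}{-9 + J}}{2} = \left(- \frac{1}{2}\right) 1 = - \frac{1}{2}$)
$f = 16$ ($f = - \frac{5}{3} + \frac{\left(74 - 22\right) + 1}{3} = - \frac{5}{3} + \frac{52 + 1}{3} = - \frac{5}{3} + \frac{1}{3} \cdot 53 = - \frac{5}{3} + \frac{53}{3} = 16$)
$V{\left(X \right)} = - \frac{X^{2}}{2}$
$\frac{47170}{V{\left(f \right)}} = \frac{47170}{\left(- \frac{1}{2}\right) 16^{2}} = \frac{47170}{\left(- \frac{1}{2}\right) 256} = \frac{47170}{-128} = 47170 \left(- \frac{1}{128}\right) = - \frac{23585}{64}$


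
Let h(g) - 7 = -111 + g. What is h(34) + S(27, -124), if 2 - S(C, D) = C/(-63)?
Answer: -473/7 ≈ -67.571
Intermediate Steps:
S(C, D) = 2 + C/63 (S(C, D) = 2 - C/(-63) = 2 - C*(-1)/63 = 2 - (-1)*C/63 = 2 + C/63)
h(g) = -104 + g (h(g) = 7 + (-111 + g) = -104 + g)
h(34) + S(27, -124) = (-104 + 34) + (2 + (1/63)*27) = -70 + (2 + 3/7) = -70 + 17/7 = -473/7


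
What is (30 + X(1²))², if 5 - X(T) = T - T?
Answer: 1225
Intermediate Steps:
X(T) = 5 (X(T) = 5 - (T - T) = 5 - 1*0 = 5 + 0 = 5)
(30 + X(1²))² = (30 + 5)² = 35² = 1225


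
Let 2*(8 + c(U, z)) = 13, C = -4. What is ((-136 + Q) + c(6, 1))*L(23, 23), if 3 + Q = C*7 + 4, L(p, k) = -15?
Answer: 4935/2 ≈ 2467.5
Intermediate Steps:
c(U, z) = -3/2 (c(U, z) = -8 + (½)*13 = -8 + 13/2 = -3/2)
Q = -27 (Q = -3 + (-4*7 + 4) = -3 + (-28 + 4) = -3 - 24 = -27)
((-136 + Q) + c(6, 1))*L(23, 23) = ((-136 - 27) - 3/2)*(-15) = (-163 - 3/2)*(-15) = -329/2*(-15) = 4935/2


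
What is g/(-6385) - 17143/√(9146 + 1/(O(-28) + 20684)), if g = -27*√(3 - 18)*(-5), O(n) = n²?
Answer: -34286*√1053790747743/196346329 - 27*I*√15/1277 ≈ -179.25 - 0.081888*I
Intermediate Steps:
g = 135*I*√15 (g = -27*I*√15*(-5) = 135*I*√15 ≈ 522.85*I)
g/(-6385) - 17143/√(9146 + 1/(O(-28) + 20684)) = (135*I*√15)/(-6385) - 17143/√(9146 + 1/((-28)² + 20684)) = (135*I*√15)*(-1/6385) - 17143/√(9146 + 1/(784 + 20684)) = -27*I*√15/1277 - 17143/√(9146 + 1/21468) = -27*I*√15/1277 - 17143*2*√1053790747743/196346329 = -27*I*√15/1277 - 34286*√1053790747743/196346329 = -34286*√1053790747743/196346329 - 27*I*√15/1277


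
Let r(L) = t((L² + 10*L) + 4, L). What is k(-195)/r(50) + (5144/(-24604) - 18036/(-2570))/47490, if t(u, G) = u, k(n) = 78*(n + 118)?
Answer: -563566560435017/281897329234650 ≈ -1.9992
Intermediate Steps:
k(n) = 9204 + 78*n (k(n) = 78*(118 + n) = 9204 + 78*n)
r(L) = 4 + L² + 10*L (r(L) = (L² + 10*L) + 4 = 4 + L² + 10*L)
k(-195)/r(50) + (5144/(-24604) - 18036/(-2570))/47490 = (9204 + 78*(-195))/(4 + 50² + 10*50) + (5144/(-24604) - 18036/(-2570))/47490 = (9204 - 15210)/(4 + 2500 + 500) + (5144*(-1/24604) - 18036*(-1/2570))*(1/47490) = -6006/3004 + (-1286/6151 + 9018/1285)*(1/47490) = -6006*1/3004 + (53817208/7904035)*(1/47490) = -3003/1502 + 26908604/187681311075 = -563566560435017/281897329234650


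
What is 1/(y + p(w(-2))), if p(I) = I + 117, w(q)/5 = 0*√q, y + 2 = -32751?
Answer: -1/32636 ≈ -3.0641e-5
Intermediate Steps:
y = -32753 (y = -2 - 32751 = -32753)
w(q) = 0 (w(q) = 5*(0*√q) = 5*0 = 0)
p(I) = 117 + I
1/(y + p(w(-2))) = 1/(-32753 + (117 + 0)) = 1/(-32753 + 117) = 1/(-32636) = -1/32636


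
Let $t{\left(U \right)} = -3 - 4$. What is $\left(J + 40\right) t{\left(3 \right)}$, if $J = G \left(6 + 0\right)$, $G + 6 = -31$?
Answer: $1274$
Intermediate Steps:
$G = -37$ ($G = -6 - 31 = -37$)
$J = -222$ ($J = - 37 \left(6 + 0\right) = \left(-37\right) 6 = -222$)
$t{\left(U \right)} = -7$
$\left(J + 40\right) t{\left(3 \right)} = \left(-222 + 40\right) \left(-7\right) = \left(-182\right) \left(-7\right) = 1274$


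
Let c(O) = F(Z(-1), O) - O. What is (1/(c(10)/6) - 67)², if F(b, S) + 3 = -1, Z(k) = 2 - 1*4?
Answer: 222784/49 ≈ 4546.6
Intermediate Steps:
Z(k) = -2 (Z(k) = 2 - 4 = -2)
F(b, S) = -4 (F(b, S) = -3 - 1 = -4)
c(O) = -4 - O
(1/(c(10)/6) - 67)² = (1/((-4 - 1*10)/6) - 67)² = (1/((-4 - 10)*(⅙)) - 67)² = (1/(-14*⅙) - 67)² = (1/(-7/3) - 67)² = (-3/7 - 67)² = (-472/7)² = 222784/49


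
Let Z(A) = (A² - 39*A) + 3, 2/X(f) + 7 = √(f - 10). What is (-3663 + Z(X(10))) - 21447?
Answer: -1229693/49 ≈ -25096.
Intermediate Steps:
X(f) = 2/(-7 + √(-10 + f)) (X(f) = 2/(-7 + √(f - 10)) = 2/(-7 + √(-10 + f)))
Z(A) = 3 + A² - 39*A
(-3663 + Z(X(10))) - 21447 = (-3663 + (3 + (2/(-7 + √(-10 + 10)))² - 78/(-7 + √(-10 + 10)))) - 21447 = (-3663 + (3 + (2/(-7 + √0))² - 78/(-7 + √0))) - 21447 = (-3663 + (3 + (2/(-7 + 0))² - 78/(-7 + 0))) - 21447 = (-3663 + (3 + (2/(-7))² - 78/(-7))) - 21447 = (-3663 + (3 + (2*(-⅐))² - 78*(-1)/7)) - 21447 = (-3663 + (3 + (-2/7)² - 39*(-2/7))) - 21447 = (-3663 + (3 + 4/49 + 78/7)) - 21447 = (-3663 + 697/49) - 21447 = -178790/49 - 21447 = -1229693/49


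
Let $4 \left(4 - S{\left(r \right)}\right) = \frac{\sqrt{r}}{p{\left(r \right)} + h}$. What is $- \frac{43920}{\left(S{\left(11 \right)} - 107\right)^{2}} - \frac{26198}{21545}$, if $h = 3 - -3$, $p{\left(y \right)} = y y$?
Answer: $- \frac{6919400395234516215262}{1291933708804871945941} + \frac{237219662850048 \sqrt{11}}{1499110824790986245} \approx -5.3553$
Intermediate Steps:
$p{\left(y \right)} = y^{2}$
$h = 6$ ($h = 3 + 3 = 6$)
$S{\left(r \right)} = 4 - \frac{\sqrt{r}}{4 \left(6 + r^{2}\right)}$ ($S{\left(r \right)} = 4 - \frac{\frac{1}{r^{2} + 6} \sqrt{r}}{4} = 4 - \frac{\frac{1}{6 + r^{2}} \sqrt{r}}{4} = 4 - \frac{\sqrt{r} \frac{1}{6 + r^{2}}}{4} = 4 - \frac{\sqrt{r}}{4 \left(6 + r^{2}\right)}$)
$- \frac{43920}{\left(S{\left(11 \right)} - 107\right)^{2}} - \frac{26198}{21545} = - \frac{43920}{\left(\frac{96 - \sqrt{11} + 16 \cdot 11^{2}}{4 \left(6 + 11^{2}\right)} - 107\right)^{2}} - \frac{26198}{21545} = - \frac{43920}{\left(\frac{96 - \sqrt{11} + 16 \cdot 121}{4 \left(6 + 121\right)} - 107\right)^{2}} - \frac{26198}{21545} = - \frac{43920}{\left(\frac{96 - \sqrt{11} + 1936}{4 \cdot 127} - 107\right)^{2}} - \frac{26198}{21545} = - \frac{43920}{\left(\frac{1}{4} \cdot \frac{1}{127} \left(2032 - \sqrt{11}\right) - 107\right)^{2}} - \frac{26198}{21545} = - \frac{43920}{\left(\left(4 - \frac{\sqrt{11}}{508}\right) - 107\right)^{2}} - \frac{26198}{21545} = - \frac{43920}{\left(-103 - \frac{\sqrt{11}}{508}\right)^{2}} - \frac{26198}{21545} = - \frac{26198}{21545} - \frac{43920}{\left(-103 - \frac{\sqrt{11}}{508}\right)^{2}}$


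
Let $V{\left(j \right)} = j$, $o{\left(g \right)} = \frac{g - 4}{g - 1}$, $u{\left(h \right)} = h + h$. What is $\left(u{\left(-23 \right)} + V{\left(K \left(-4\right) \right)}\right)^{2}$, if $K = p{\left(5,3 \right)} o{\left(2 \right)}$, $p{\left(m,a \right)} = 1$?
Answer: $1444$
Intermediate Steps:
$u{\left(h \right)} = 2 h$
$o{\left(g \right)} = \frac{-4 + g}{-1 + g}$
$K = -2$ ($K = 1 \frac{-4 + 2}{-1 + 2} = 1 \cdot 1^{-1} \left(-2\right) = 1 \cdot 1 \left(-2\right) = 1 \left(-2\right) = -2$)
$\left(u{\left(-23 \right)} + V{\left(K \left(-4\right) \right)}\right)^{2} = \left(2 \left(-23\right) - -8\right)^{2} = \left(-46 + 8\right)^{2} = \left(-38\right)^{2} = 1444$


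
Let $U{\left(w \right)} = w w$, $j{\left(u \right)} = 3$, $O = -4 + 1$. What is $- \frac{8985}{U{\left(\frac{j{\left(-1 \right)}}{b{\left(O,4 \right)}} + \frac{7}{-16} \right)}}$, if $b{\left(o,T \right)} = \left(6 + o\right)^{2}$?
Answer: $- \frac{4140288}{5} \approx -8.2806 \cdot 10^{5}$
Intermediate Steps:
$O = -3$
$U{\left(w \right)} = w^{2}$
$- \frac{8985}{U{\left(\frac{j{\left(-1 \right)}}{b{\left(O,4 \right)}} + \frac{7}{-16} \right)}} = - \frac{8985}{\left(\frac{3}{\left(6 - 3\right)^{2}} + \frac{7}{-16}\right)^{2}} = - \frac{8985}{\left(\frac{3}{3^{2}} + 7 \left(- \frac{1}{16}\right)\right)^{2}} = - \frac{8985}{\left(\frac{3}{9} - \frac{7}{16}\right)^{2}} = - \frac{8985}{\left(3 \cdot \frac{1}{9} - \frac{7}{16}\right)^{2}} = - \frac{8985}{\left(\frac{1}{3} - \frac{7}{16}\right)^{2}} = - \frac{8985}{\left(- \frac{5}{48}\right)^{2}} = - \frac{8985}{\frac{25}{2304}} = \left(-8985\right) \frac{2304}{25} = - \frac{4140288}{5}$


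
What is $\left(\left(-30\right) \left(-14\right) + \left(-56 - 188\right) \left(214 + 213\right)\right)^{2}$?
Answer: $10767797824$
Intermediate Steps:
$\left(\left(-30\right) \left(-14\right) + \left(-56 - 188\right) \left(214 + 213\right)\right)^{2} = \left(420 - 104188\right)^{2} = \left(-103768\right)^{2} = 10767797824$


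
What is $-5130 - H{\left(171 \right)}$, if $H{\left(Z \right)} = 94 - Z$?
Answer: $-5053$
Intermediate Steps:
$-5130 - H{\left(171 \right)} = -5130 - \left(94 - 171\right) = -5130 - -77 = -5130 + 77 = -5053$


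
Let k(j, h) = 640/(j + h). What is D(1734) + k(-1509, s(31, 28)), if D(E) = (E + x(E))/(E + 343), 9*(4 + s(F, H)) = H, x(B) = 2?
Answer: 375064/910463 ≈ 0.41195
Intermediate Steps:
s(F, H) = -4 + H/9
D(E) = (2 + E)/(343 + E) (D(E) = (E + 2)/(E + 343) = (2 + E)/(343 + E))
k(j, h) = 640/(h + j)
D(1734) + k(-1509, s(31, 28)) = (2 + 1734)/(343 + 1734) + 640/((-4 + (⅑)*28) - 1509) = 1736/2077 + 640/((-4 + 28/9) - 1509) = (1/2077)*1736 + 640/(-8/9 - 1509) = 56/67 + 640/(-13589/9) = 56/67 + 640*(-9/13589) = 56/67 - 5760/13589 = 375064/910463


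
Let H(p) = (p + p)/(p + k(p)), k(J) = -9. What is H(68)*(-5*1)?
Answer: -680/59 ≈ -11.525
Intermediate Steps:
H(p) = 2*p/(-9 + p) (H(p) = (p + p)/(p - 9) = (2*p)/(-9 + p) = 2*p/(-9 + p))
H(68)*(-5*1) = (2*68/(-9 + 68))*(-5*1) = (2*68/59)*(-5) = (2*68*(1/59))*(-5) = (136/59)*(-5) = -680/59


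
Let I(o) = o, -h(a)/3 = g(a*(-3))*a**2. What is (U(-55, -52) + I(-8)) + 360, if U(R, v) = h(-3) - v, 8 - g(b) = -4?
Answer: 80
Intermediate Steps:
g(b) = 12 (g(b) = 8 - 1*(-4) = 8 + 4 = 12)
h(a) = -36*a**2
U(R, v) = -324 - v (U(R, v) = -36*(-3)**2 - v = -36*9 - v = -324 - v)
(U(-55, -52) + I(-8)) + 360 = ((-324 - 1*(-52)) - 8) + 360 = ((-324 + 52) - 8) + 360 = (-272 - 8) + 360 = -280 + 360 = 80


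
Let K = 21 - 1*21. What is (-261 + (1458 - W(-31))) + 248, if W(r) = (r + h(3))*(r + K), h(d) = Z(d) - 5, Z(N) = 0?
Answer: 329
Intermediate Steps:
K = 0 (K = 21 - 21 = 0)
h(d) = -5 (h(d) = 0 - 5 = -5)
W(r) = r*(-5 + r) (W(r) = (r - 5)*(r + 0) = (-5 + r)*r = r*(-5 + r))
(-261 + (1458 - W(-31))) + 248 = (-261 + (1458 - (-31)*(-5 - 31))) + 248 = (-261 + (1458 - (-31)*(-36))) + 248 = (-261 + (1458 - 1*1116)) + 248 = (-261 + (1458 - 1116)) + 248 = (-261 + 342) + 248 = 81 + 248 = 329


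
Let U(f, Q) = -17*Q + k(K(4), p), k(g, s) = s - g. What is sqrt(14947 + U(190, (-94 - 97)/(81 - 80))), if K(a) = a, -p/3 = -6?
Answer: 4*sqrt(1138) ≈ 134.94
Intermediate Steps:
p = 18 (p = -3*(-6) = 18)
U(f, Q) = 14 - 17*Q (U(f, Q) = -17*Q + (18 - 1*4) = -17*Q + (18 - 4) = -17*Q + 14 = 14 - 17*Q)
sqrt(14947 + U(190, (-94 - 97)/(81 - 80))) = sqrt(14947 + (14 - 17*(-94 - 97)/(81 - 80))) = sqrt(14947 + (14 - (-3247)/1)) = sqrt(14947 + (14 - (-3247))) = sqrt(14947 + (14 - 17*(-191))) = sqrt(14947 + (14 + 3247)) = sqrt(14947 + 3261) = sqrt(18208) = 4*sqrt(1138)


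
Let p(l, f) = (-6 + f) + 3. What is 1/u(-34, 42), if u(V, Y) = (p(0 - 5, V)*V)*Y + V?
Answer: 1/52802 ≈ 1.8939e-5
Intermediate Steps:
p(l, f) = -3 + f
u(V, Y) = V + V*Y*(-3 + V) (u(V, Y) = ((-3 + V)*V)*Y + V = (V*(-3 + V))*Y + V = V*Y*(-3 + V) + V = V + V*Y*(-3 + V))
1/u(-34, 42) = 1/(-34*(1 + 42*(-3 - 34))) = 1/(-34*(1 + 42*(-37))) = 1/(-34*(1 - 1554)) = 1/(-34*(-1553)) = 1/52802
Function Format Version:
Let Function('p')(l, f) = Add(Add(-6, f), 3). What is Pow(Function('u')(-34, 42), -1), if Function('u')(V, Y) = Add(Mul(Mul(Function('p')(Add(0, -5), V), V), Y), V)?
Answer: Rational(1, 52802) ≈ 1.8939e-5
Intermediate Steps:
Function('p')(l, f) = Add(-3, f)
Function('u')(V, Y) = Add(V, Mul(V, Y, Add(-3, V))) (Function('u')(V, Y) = Add(Mul(Mul(Add(-3, V), V), Y), V) = Add(Mul(Mul(V, Add(-3, V)), Y), V) = Add(Mul(V, Y, Add(-3, V)), V) = Add(V, Mul(V, Y, Add(-3, V))))
Pow(Function('u')(-34, 42), -1) = Pow(Mul(-34, Add(1, Mul(42, Add(-3, -34)))), -1) = Pow(Mul(-34, Add(1, Mul(42, -37))), -1) = Pow(Mul(-34, Add(1, -1554)), -1) = Pow(Mul(-34, -1553), -1) = Pow(52802, -1) = Rational(1, 52802)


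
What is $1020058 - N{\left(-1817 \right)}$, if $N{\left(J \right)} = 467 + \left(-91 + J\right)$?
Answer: $1021499$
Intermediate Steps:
$N{\left(J \right)} = 376 + J$
$1020058 - N{\left(-1817 \right)} = 1020058 - \left(376 - 1817\right) = 1020058 - -1441 = 1020058 + 1441 = 1021499$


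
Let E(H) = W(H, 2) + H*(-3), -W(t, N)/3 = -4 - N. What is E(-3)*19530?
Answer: 527310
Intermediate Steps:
W(t, N) = 12 + 3*N (W(t, N) = -3*(-4 - N) = 12 + 3*N)
E(H) = 18 - 3*H (E(H) = (12 + 3*2) + H*(-3) = (12 + 6) - 3*H = 18 - 3*H)
E(-3)*19530 = (18 - 3*(-3))*19530 = (18 + 9)*19530 = 27*19530 = 527310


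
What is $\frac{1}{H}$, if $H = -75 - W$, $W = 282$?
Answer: $- \frac{1}{357} \approx -0.0028011$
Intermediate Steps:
$H = -357$ ($H = -75 - 282 = -357$)
$\frac{1}{H} = \frac{1}{-357} = - \frac{1}{357}$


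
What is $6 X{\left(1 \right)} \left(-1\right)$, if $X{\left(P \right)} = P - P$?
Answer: $0$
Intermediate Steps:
$X{\left(P \right)} = 0$
$6 X{\left(1 \right)} \left(-1\right) = 6 \cdot 0 \left(-1\right) = 0 \left(-1\right) = 0$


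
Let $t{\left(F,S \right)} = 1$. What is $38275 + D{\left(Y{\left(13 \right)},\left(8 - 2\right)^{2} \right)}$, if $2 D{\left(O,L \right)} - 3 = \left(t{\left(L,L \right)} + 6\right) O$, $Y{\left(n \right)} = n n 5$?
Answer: $41234$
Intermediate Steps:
$Y{\left(n \right)} = 5 n^{2}$ ($Y{\left(n \right)} = n^{2} \cdot 5 = 5 n^{2}$)
$D{\left(O,L \right)} = \frac{3}{2} + \frac{7 O}{2}$ ($D{\left(O,L \right)} = \frac{3}{2} + \frac{\left(1 + 6\right) O}{2} = \frac{3}{2} + \frac{7 O}{2}$)
$38275 + D{\left(Y{\left(13 \right)},\left(8 - 2\right)^{2} \right)} = 38275 + \left(\frac{3}{2} + \frac{7 \cdot 5 \cdot 13^{2}}{2}\right) = 38275 + \left(\frac{3}{2} + \frac{7 \cdot 5 \cdot 169}{2}\right) = 38275 + \left(\frac{3}{2} + \frac{7}{2} \cdot 845\right) = 38275 + \left(\frac{3}{2} + \frac{5915}{2}\right) = 38275 + 2959 = 41234$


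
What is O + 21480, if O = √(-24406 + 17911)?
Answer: 21480 + I*√6495 ≈ 21480.0 + 80.592*I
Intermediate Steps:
O = I*√6495 (O = √(-6495) = I*√6495 ≈ 80.592*I)
O + 21480 = I*√6495 + 21480 = 21480 + I*√6495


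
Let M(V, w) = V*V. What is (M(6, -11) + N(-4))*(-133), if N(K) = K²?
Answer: -6916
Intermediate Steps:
M(V, w) = V²
(M(6, -11) + N(-4))*(-133) = (6² + (-4)²)*(-133) = (36 + 16)*(-133) = 52*(-133) = -6916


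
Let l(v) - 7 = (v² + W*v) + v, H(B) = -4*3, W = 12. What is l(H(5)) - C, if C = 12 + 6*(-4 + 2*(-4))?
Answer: 55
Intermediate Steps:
H(B) = -12
C = -60 (C = 12 + 6*(-4 - 8) = 12 + 6*(-12) = 12 - 72 = -60)
l(v) = 7 + v² + 13*v (l(v) = 7 + ((v² + 12*v) + v) = 7 + (v² + 13*v) = 7 + v² + 13*v)
l(H(5)) - C = (7 + (-12)² + 13*(-12)) - 1*(-60) = (7 + 144 - 156) + 60 = -5 + 60 = 55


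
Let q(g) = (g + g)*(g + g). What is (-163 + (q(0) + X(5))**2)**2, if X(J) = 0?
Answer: 26569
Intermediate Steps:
q(g) = 4*g**2 (q(g) = (2*g)*(2*g) = 4*g**2)
(-163 + (q(0) + X(5))**2)**2 = (-163 + (4*0**2 + 0)**2)**2 = (-163 + (4*0 + 0)**2)**2 = (-163 + (0 + 0)**2)**2 = (-163 + 0**2)**2 = (-163 + 0)**2 = (-163)**2 = 26569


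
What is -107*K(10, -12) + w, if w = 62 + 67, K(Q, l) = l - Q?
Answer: 2483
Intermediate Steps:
w = 129
-107*K(10, -12) + w = -107*(-12 - 1*10) + 129 = -107*(-12 - 10) + 129 = -107*(-22) + 129 = 2354 + 129 = 2483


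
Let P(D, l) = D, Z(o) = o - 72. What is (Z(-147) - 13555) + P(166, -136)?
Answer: -13608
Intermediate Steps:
Z(o) = -72 + o
(Z(-147) - 13555) + P(166, -136) = ((-72 - 147) - 13555) + 166 = (-219 - 13555) + 166 = -13774 + 166 = -13608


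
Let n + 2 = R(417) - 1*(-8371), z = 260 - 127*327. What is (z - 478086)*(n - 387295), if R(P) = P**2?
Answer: 106486991135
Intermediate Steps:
z = -41269 (z = 260 - 41529 = -41269)
n = 182258 (n = -2 + (417**2 - 1*(-8371)) = -2 + (173889 + 8371) = -2 + 182260 = 182258)
(z - 478086)*(n - 387295) = (-41269 - 478086)*(182258 - 387295) = -519355*(-205037) = 106486991135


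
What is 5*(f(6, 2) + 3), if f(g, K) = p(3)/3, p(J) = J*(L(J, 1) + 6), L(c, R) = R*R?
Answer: 50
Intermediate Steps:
L(c, R) = R**2
p(J) = 7*J (p(J) = J*(1**2 + 6) = J*(1 + 6) = J*7 = 7*J)
f(g, K) = 7 (f(g, K) = (7*3)/3 = 21*(1/3) = 7)
5*(f(6, 2) + 3) = 5*(7 + 3) = 5*10 = 50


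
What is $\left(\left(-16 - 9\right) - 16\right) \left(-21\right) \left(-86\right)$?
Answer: $-74046$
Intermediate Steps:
$\left(\left(-16 - 9\right) - 16\right) \left(-21\right) \left(-86\right) = \left(-25 - 16\right) \left(-21\right) \left(-86\right) = \left(-41\right) \left(-21\right) \left(-86\right) = 861 \left(-86\right) = -74046$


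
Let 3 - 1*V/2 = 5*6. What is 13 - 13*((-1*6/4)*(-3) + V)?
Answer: 1313/2 ≈ 656.50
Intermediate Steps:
V = -54 (V = 6 - 10*6 = 6 - 2*30 = 6 - 60 = -54)
13 - 13*((-1*6/4)*(-3) + V) = 13 - 13*((-1*6/4)*(-3) - 54) = 13 - 13*(-6*¼*(-3) - 54) = 13 - 13*(-3/2*(-3) - 54) = 13 - 13*(9/2 - 54) = 13 - 13*(-99/2) = 13 + 1287/2 = 1313/2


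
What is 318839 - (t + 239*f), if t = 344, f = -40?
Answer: 328055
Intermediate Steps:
318839 - (t + 239*f) = 318839 - (344 + 239*(-40)) = 318839 - (344 - 9560) = 318839 - 1*(-9216) = 318839 + 9216 = 328055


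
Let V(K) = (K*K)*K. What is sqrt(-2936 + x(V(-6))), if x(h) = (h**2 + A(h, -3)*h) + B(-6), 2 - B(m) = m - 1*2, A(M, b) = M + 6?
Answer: sqrt(89090) ≈ 298.48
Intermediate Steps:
A(M, b) = 6 + M
V(K) = K**3 (V(K) = K**2*K = K**3)
B(m) = 4 - m (B(m) = 2 - (m - 1*2) = 2 - (m - 2) = 2 - (-2 + m) = 2 + (2 - m) = 4 - m)
x(h) = 10 + h**2 + h*(6 + h) (x(h) = (h**2 + (6 + h)*h) + (4 - 1*(-6)) = (h**2 + h*(6 + h)) + (4 + 6) = (h**2 + h*(6 + h)) + 10 = 10 + h**2 + h*(6 + h))
sqrt(-2936 + x(V(-6))) = sqrt(-2936 + (10 + ((-6)**3)**2 + (-6)**3*(6 + (-6)**3))) = sqrt(-2936 + (10 + (-216)**2 - 216*(6 - 216))) = sqrt(-2936 + (10 + 46656 - 216*(-210))) = sqrt(-2936 + (10 + 46656 + 45360)) = sqrt(-2936 + 92026) = sqrt(89090)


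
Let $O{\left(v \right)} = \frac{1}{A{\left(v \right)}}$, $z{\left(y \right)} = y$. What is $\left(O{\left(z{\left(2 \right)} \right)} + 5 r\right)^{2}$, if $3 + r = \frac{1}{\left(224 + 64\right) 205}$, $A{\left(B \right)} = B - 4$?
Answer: $\frac{33497418529}{139428864} \approx 240.25$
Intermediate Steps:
$A{\left(B \right)} = -4 + B$
$r = - \frac{177119}{59040}$ ($r = -3 + \frac{1}{\left(224 + 64\right) 205} = -3 + \frac{1}{288} \cdot \frac{1}{205} = -3 + \frac{1}{59040} = - \frac{177119}{59040} \approx -3.0$)
$O{\left(v \right)} = \frac{1}{-4 + v}$
$\left(O{\left(z{\left(2 \right)} \right)} + 5 r\right)^{2} = \left(\frac{1}{-4 + 2} + 5 \left(- \frac{177119}{59040}\right)\right)^{2} = \left(\frac{1}{-2} - \frac{177119}{11808}\right)^{2} = \left(- \frac{1}{2} - \frac{177119}{11808}\right)^{2} = \left(- \frac{183023}{11808}\right)^{2} = \frac{33497418529}{139428864}$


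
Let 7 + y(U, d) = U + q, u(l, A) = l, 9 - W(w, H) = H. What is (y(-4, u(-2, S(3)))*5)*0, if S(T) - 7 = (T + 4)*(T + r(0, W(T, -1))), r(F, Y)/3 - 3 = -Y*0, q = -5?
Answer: 0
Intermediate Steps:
W(w, H) = 9 - H
r(F, Y) = 9 (r(F, Y) = 9 + 3*(-Y*0) = 9 + 3*0 = 9 + 0 = 9)
S(T) = 7 + (4 + T)*(9 + T) (S(T) = 7 + (T + 4)*(T + 9) = 7 + (4 + T)*(9 + T))
y(U, d) = -12 + U (y(U, d) = -7 + (U - 5) = -7 + (-5 + U) = -12 + U)
(y(-4, u(-2, S(3)))*5)*0 = ((-12 - 4)*5)*0 = -16*5*0 = -80*0 = 0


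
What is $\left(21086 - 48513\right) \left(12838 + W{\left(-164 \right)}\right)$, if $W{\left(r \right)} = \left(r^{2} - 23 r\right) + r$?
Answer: $-1188741034$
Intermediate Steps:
$W{\left(r \right)} = r^{2} - 22 r$
$\left(21086 - 48513\right) \left(12838 + W{\left(-164 \right)}\right) = \left(21086 - 48513\right) \left(12838 - 164 \left(-22 - 164\right)\right) = - 27427 \left(12838 - -30504\right) = - 27427 \left(12838 + 30504\right) = \left(-27427\right) 43342 = -1188741034$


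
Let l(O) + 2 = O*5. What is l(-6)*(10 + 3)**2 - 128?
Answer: -5536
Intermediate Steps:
l(O) = -2 + 5*O (l(O) = -2 + O*5 = -2 + 5*O)
l(-6)*(10 + 3)**2 - 128 = (-2 + 5*(-6))*(10 + 3)**2 - 128 = (-2 - 30)*13**2 - 128 = -32*169 - 128 = -5408 - 128 = -5536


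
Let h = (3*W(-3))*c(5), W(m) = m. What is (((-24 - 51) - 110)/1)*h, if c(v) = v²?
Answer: 41625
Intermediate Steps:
h = -225 (h = (3*(-3))*5² = -9*25 = -225)
(((-24 - 51) - 110)/1)*h = (((-24 - 51) - 110)/1)*(-225) = ((-75 - 110)*1)*(-225) = -185*1*(-225) = -185*(-225) = 41625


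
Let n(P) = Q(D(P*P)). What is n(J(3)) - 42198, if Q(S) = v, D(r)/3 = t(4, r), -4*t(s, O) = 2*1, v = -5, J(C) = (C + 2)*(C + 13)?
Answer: -42203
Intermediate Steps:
J(C) = (2 + C)*(13 + C)
t(s, O) = -½ (t(s, O) = -1/2 = -¼*2 = -½)
D(r) = -3/2 (D(r) = 3*(-½) = -3/2)
Q(S) = -5
n(P) = -5
n(J(3)) - 42198 = -5 - 42198 = -42203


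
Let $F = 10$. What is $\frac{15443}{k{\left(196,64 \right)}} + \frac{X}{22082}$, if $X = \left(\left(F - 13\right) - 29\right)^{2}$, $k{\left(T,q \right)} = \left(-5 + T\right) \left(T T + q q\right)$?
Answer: $\frac{4327839667}{89650623472} \approx 0.048275$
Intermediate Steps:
$k{\left(T,q \right)} = \left(-5 + T\right) \left(T^{2} + q^{2}\right)$
$X = 1024$ ($X = \left(\left(10 - 13\right) - 29\right)^{2} = \left(-3 - 29\right)^{2} = \left(-32\right)^{2} = 1024$)
$\frac{15443}{k{\left(196,64 \right)}} + \frac{X}{22082} = \frac{15443}{196^{3} - 5 \cdot 196^{2} - 5 \cdot 64^{2} + 196 \cdot 64^{2}} + \frac{1024}{22082} = \frac{15443}{7529536 - 192080 - 20480 + 196 \cdot 4096} + 1024 \cdot \frac{1}{22082} = \frac{15443}{7529536 - 192080 - 20480 + 802816} + \frac{512}{11041} = \frac{15443}{8119792} + \frac{512}{11041} = \frac{4327839667}{89650623472}$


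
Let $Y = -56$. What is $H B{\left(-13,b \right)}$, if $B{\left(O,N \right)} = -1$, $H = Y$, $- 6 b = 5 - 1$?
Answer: $56$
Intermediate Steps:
$b = - \frac{2}{3}$ ($b = - \frac{5 - 1}{6} = \left(- \frac{1}{6}\right) 4 = - \frac{2}{3} \approx -0.66667$)
$H = -56$
$H B{\left(-13,b \right)} = \left(-56\right) \left(-1\right) = 56$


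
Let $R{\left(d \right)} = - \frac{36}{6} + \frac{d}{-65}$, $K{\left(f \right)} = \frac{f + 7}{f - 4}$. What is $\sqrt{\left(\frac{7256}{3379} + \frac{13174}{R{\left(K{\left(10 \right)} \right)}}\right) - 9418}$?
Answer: $\frac{i \sqrt{735515584970985206}}{7964303} \approx 107.68 i$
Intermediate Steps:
$K{\left(f \right)} = \frac{7 + f}{-4 + f}$
$R{\left(d \right)} = -6 - \frac{d}{65}$ ($R{\left(d \right)} = \left(-36\right) \frac{1}{6} + d \left(- \frac{1}{65}\right) = -6 - \frac{d}{65}$)
$\sqrt{\left(\frac{7256}{3379} + \frac{13174}{R{\left(K{\left(10 \right)} \right)}}\right) - 9418} = \sqrt{\left(\frac{7256}{3379} + \frac{13174}{-6 - \frac{\frac{1}{-4 + 10} \left(7 + 10\right)}{65}}\right) - 9418} = \sqrt{\left(7256 \cdot \frac{1}{3379} + \frac{13174}{-6 - \frac{\frac{1}{6} \cdot 17}{65}}\right) - 9418} = \sqrt{\left(\frac{7256}{3379} + \frac{13174}{-6 - \frac{\frac{1}{6} \cdot 17}{65}}\right) - 9418} = \sqrt{\left(\frac{7256}{3379} + \frac{13174}{-6 - \frac{17}{390}}\right) - 9418} = \sqrt{\left(\frac{7256}{3379} + \frac{13174}{- \frac{2357}{390}}\right) - 9418} = \sqrt{\left(\frac{7256}{3379} + 13174 \left(- \frac{390}{2357}\right)\right) - 9418} = \sqrt{\left(\frac{7256}{3379} - \frac{5137860}{2357}\right) - 9418} = \sqrt{- \frac{17343726548}{7964303} - 9418} = \sqrt{- \frac{92351532202}{7964303}} = \frac{i \sqrt{735515584970985206}}{7964303}$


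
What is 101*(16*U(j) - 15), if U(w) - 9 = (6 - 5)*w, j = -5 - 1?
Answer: 3333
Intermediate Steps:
j = -6
U(w) = 9 + w (U(w) = 9 + (6 - 5)*w = 9 + 1*w = 9 + w)
101*(16*U(j) - 15) = 101*(16*(9 - 6) - 15) = 101*(16*3 - 15) = 101*(48 - 15) = 101*33 = 3333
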